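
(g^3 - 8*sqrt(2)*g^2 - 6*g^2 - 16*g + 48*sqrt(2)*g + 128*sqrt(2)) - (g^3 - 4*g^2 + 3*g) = -8*sqrt(2)*g^2 - 2*g^2 - 19*g + 48*sqrt(2)*g + 128*sqrt(2)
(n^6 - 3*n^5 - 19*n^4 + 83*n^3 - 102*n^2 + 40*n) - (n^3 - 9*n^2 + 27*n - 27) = n^6 - 3*n^5 - 19*n^4 + 82*n^3 - 93*n^2 + 13*n + 27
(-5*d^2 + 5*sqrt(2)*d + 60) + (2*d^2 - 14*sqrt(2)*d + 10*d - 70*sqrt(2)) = -3*d^2 - 9*sqrt(2)*d + 10*d - 70*sqrt(2) + 60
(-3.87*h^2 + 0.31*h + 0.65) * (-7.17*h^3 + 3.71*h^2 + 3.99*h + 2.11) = 27.7479*h^5 - 16.5804*h^4 - 18.9517*h^3 - 4.5173*h^2 + 3.2476*h + 1.3715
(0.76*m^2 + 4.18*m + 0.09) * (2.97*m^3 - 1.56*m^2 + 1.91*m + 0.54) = 2.2572*m^5 + 11.229*m^4 - 4.8019*m^3 + 8.2538*m^2 + 2.4291*m + 0.0486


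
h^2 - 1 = (h - 1)*(h + 1)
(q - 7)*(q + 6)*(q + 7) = q^3 + 6*q^2 - 49*q - 294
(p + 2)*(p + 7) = p^2 + 9*p + 14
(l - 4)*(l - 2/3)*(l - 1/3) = l^3 - 5*l^2 + 38*l/9 - 8/9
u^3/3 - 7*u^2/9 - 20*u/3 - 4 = (u/3 + 1)*(u - 6)*(u + 2/3)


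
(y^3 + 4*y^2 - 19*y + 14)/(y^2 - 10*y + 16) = (y^2 + 6*y - 7)/(y - 8)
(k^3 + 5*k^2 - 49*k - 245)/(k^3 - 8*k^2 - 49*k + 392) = (k + 5)/(k - 8)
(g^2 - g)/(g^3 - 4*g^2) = (g - 1)/(g*(g - 4))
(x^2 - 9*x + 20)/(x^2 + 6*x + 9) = (x^2 - 9*x + 20)/(x^2 + 6*x + 9)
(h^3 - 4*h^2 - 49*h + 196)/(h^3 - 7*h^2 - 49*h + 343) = (h - 4)/(h - 7)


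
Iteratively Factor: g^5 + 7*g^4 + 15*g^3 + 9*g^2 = (g + 3)*(g^4 + 4*g^3 + 3*g^2) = (g + 1)*(g + 3)*(g^3 + 3*g^2) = (g + 1)*(g + 3)^2*(g^2) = g*(g + 1)*(g + 3)^2*(g)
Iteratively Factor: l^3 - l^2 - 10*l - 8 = (l + 2)*(l^2 - 3*l - 4) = (l - 4)*(l + 2)*(l + 1)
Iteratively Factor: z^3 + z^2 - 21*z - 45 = (z + 3)*(z^2 - 2*z - 15) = (z - 5)*(z + 3)*(z + 3)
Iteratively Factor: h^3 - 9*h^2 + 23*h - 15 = (h - 1)*(h^2 - 8*h + 15) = (h - 3)*(h - 1)*(h - 5)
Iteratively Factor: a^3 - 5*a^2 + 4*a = (a)*(a^2 - 5*a + 4) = a*(a - 1)*(a - 4)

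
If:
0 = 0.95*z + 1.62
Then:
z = -1.71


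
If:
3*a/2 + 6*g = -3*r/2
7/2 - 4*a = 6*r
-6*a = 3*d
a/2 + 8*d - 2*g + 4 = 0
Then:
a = 103/368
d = -103/184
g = -249/1472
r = 73/184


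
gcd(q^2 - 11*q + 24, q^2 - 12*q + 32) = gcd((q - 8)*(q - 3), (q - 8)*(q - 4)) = q - 8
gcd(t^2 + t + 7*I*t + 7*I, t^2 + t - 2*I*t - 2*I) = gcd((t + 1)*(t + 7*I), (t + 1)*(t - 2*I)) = t + 1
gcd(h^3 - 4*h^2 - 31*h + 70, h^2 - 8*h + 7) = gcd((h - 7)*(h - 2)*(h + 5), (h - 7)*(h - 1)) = h - 7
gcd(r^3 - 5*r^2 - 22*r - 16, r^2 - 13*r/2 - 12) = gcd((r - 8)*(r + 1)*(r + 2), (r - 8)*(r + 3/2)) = r - 8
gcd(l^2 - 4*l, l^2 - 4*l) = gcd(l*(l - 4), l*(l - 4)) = l^2 - 4*l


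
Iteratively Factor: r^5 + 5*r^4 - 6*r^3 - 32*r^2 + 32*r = (r - 1)*(r^4 + 6*r^3 - 32*r) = (r - 1)*(r + 4)*(r^3 + 2*r^2 - 8*r) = (r - 2)*(r - 1)*(r + 4)*(r^2 + 4*r) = r*(r - 2)*(r - 1)*(r + 4)*(r + 4)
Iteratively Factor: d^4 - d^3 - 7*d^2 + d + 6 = (d - 1)*(d^3 - 7*d - 6) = (d - 1)*(d + 1)*(d^2 - d - 6) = (d - 3)*(d - 1)*(d + 1)*(d + 2)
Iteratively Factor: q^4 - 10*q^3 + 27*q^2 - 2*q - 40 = (q - 4)*(q^3 - 6*q^2 + 3*q + 10) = (q - 4)*(q + 1)*(q^2 - 7*q + 10) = (q - 5)*(q - 4)*(q + 1)*(q - 2)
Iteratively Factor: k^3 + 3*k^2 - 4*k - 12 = (k + 3)*(k^2 - 4) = (k - 2)*(k + 3)*(k + 2)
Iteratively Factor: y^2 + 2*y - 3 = (y - 1)*(y + 3)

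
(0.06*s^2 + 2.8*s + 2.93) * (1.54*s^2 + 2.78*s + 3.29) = 0.0924*s^4 + 4.4788*s^3 + 12.4936*s^2 + 17.3574*s + 9.6397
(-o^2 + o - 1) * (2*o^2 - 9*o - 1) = -2*o^4 + 11*o^3 - 10*o^2 + 8*o + 1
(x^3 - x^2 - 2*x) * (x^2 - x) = x^5 - 2*x^4 - x^3 + 2*x^2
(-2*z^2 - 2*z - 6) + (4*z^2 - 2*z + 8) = 2*z^2 - 4*z + 2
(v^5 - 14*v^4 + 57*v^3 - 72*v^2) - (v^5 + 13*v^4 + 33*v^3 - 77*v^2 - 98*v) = -27*v^4 + 24*v^3 + 5*v^2 + 98*v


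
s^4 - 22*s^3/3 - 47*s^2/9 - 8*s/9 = s*(s - 8)*(s + 1/3)^2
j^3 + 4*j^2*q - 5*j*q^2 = j*(j - q)*(j + 5*q)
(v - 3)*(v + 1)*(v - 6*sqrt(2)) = v^3 - 6*sqrt(2)*v^2 - 2*v^2 - 3*v + 12*sqrt(2)*v + 18*sqrt(2)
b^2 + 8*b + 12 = (b + 2)*(b + 6)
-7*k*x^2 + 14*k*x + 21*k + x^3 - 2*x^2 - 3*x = (-7*k + x)*(x - 3)*(x + 1)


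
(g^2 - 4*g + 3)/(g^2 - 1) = (g - 3)/(g + 1)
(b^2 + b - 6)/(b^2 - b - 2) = (b + 3)/(b + 1)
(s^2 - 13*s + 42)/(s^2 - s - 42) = (s - 6)/(s + 6)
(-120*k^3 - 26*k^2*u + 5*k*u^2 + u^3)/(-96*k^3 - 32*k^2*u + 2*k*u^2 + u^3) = (-30*k^2 + k*u + u^2)/(-24*k^2 - 2*k*u + u^2)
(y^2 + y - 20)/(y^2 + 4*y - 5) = (y - 4)/(y - 1)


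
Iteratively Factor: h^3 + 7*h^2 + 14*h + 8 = (h + 2)*(h^2 + 5*h + 4) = (h + 2)*(h + 4)*(h + 1)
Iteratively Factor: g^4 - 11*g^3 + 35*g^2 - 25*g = (g - 5)*(g^3 - 6*g^2 + 5*g) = (g - 5)*(g - 1)*(g^2 - 5*g) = g*(g - 5)*(g - 1)*(g - 5)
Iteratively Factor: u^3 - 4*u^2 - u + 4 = (u - 1)*(u^2 - 3*u - 4) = (u - 4)*(u - 1)*(u + 1)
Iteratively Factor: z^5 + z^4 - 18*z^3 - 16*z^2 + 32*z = (z - 1)*(z^4 + 2*z^3 - 16*z^2 - 32*z) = (z - 4)*(z - 1)*(z^3 + 6*z^2 + 8*z) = (z - 4)*(z - 1)*(z + 2)*(z^2 + 4*z) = (z - 4)*(z - 1)*(z + 2)*(z + 4)*(z)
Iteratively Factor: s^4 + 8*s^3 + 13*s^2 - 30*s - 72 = (s + 3)*(s^3 + 5*s^2 - 2*s - 24) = (s + 3)*(s + 4)*(s^2 + s - 6) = (s - 2)*(s + 3)*(s + 4)*(s + 3)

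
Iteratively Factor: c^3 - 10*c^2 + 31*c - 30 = (c - 3)*(c^2 - 7*c + 10) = (c - 5)*(c - 3)*(c - 2)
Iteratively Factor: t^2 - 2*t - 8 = (t - 4)*(t + 2)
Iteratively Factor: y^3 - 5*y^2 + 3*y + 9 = (y + 1)*(y^2 - 6*y + 9) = (y - 3)*(y + 1)*(y - 3)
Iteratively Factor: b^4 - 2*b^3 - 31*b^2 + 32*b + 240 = (b + 4)*(b^3 - 6*b^2 - 7*b + 60) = (b - 5)*(b + 4)*(b^2 - b - 12) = (b - 5)*(b - 4)*(b + 4)*(b + 3)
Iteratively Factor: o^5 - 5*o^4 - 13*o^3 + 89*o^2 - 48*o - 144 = (o - 4)*(o^4 - o^3 - 17*o^2 + 21*o + 36) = (o - 4)*(o - 3)*(o^3 + 2*o^2 - 11*o - 12) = (o - 4)*(o - 3)^2*(o^2 + 5*o + 4) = (o - 4)*(o - 3)^2*(o + 4)*(o + 1)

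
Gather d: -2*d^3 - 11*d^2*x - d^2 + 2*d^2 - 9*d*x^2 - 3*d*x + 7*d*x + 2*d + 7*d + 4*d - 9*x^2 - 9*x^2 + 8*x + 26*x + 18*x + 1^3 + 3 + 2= -2*d^3 + d^2*(1 - 11*x) + d*(-9*x^2 + 4*x + 13) - 18*x^2 + 52*x + 6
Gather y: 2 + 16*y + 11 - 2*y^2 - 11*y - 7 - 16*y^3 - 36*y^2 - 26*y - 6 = -16*y^3 - 38*y^2 - 21*y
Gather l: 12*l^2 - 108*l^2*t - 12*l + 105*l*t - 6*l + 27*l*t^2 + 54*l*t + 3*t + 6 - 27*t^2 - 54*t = l^2*(12 - 108*t) + l*(27*t^2 + 159*t - 18) - 27*t^2 - 51*t + 6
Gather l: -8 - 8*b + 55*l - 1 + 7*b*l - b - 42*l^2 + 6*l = -9*b - 42*l^2 + l*(7*b + 61) - 9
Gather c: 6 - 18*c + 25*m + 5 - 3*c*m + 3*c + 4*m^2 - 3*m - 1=c*(-3*m - 15) + 4*m^2 + 22*m + 10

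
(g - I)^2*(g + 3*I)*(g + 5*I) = g^4 + 6*I*g^3 + 22*I*g + 15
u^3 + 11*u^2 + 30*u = u*(u + 5)*(u + 6)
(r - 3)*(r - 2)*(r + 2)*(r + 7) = r^4 + 4*r^3 - 25*r^2 - 16*r + 84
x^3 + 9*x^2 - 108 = (x - 3)*(x + 6)^2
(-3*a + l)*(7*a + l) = -21*a^2 + 4*a*l + l^2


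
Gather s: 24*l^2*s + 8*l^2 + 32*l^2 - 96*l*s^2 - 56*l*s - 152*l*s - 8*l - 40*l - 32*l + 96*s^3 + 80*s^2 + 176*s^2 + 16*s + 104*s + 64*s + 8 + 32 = 40*l^2 - 80*l + 96*s^3 + s^2*(256 - 96*l) + s*(24*l^2 - 208*l + 184) + 40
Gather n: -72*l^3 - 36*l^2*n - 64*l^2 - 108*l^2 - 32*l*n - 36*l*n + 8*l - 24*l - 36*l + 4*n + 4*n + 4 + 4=-72*l^3 - 172*l^2 - 52*l + n*(-36*l^2 - 68*l + 8) + 8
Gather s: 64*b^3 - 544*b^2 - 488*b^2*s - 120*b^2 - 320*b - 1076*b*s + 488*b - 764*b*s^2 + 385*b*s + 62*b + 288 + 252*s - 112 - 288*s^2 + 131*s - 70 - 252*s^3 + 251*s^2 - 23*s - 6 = 64*b^3 - 664*b^2 + 230*b - 252*s^3 + s^2*(-764*b - 37) + s*(-488*b^2 - 691*b + 360) + 100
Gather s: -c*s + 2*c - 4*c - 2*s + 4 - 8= -2*c + s*(-c - 2) - 4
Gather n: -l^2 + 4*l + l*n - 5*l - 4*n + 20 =-l^2 - l + n*(l - 4) + 20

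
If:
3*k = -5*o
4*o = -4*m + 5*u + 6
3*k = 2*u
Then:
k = 2*u/3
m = 33*u/20 + 3/2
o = -2*u/5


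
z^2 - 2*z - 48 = (z - 8)*(z + 6)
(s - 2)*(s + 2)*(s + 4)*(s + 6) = s^4 + 10*s^3 + 20*s^2 - 40*s - 96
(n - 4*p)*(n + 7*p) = n^2 + 3*n*p - 28*p^2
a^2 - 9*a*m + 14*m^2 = (a - 7*m)*(a - 2*m)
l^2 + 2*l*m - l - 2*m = (l - 1)*(l + 2*m)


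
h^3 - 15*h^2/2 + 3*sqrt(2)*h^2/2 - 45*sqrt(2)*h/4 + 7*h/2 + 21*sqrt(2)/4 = (h - 7)*(h - 1/2)*(h + 3*sqrt(2)/2)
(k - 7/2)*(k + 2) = k^2 - 3*k/2 - 7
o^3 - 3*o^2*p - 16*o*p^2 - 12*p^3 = (o - 6*p)*(o + p)*(o + 2*p)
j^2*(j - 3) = j^3 - 3*j^2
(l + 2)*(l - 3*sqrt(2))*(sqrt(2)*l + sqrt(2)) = sqrt(2)*l^3 - 6*l^2 + 3*sqrt(2)*l^2 - 18*l + 2*sqrt(2)*l - 12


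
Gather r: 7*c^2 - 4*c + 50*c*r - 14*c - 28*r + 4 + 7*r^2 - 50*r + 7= 7*c^2 - 18*c + 7*r^2 + r*(50*c - 78) + 11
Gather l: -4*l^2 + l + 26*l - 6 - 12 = -4*l^2 + 27*l - 18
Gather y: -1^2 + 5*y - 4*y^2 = -4*y^2 + 5*y - 1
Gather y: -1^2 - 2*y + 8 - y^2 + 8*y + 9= -y^2 + 6*y + 16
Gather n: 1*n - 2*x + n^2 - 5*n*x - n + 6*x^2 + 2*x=n^2 - 5*n*x + 6*x^2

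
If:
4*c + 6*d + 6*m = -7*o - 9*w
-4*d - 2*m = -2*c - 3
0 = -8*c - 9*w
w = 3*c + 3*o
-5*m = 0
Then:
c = 243/544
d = 1059/1088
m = 0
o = -315/544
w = -27/68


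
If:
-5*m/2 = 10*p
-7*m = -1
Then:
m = 1/7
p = -1/28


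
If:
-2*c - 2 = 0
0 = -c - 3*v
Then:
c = -1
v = 1/3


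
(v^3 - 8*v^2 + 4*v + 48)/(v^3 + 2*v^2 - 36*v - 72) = (v - 4)/(v + 6)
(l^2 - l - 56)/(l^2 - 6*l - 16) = (l + 7)/(l + 2)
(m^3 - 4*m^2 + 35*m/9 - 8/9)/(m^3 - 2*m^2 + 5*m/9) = (3*m^2 - 11*m + 8)/(m*(3*m - 5))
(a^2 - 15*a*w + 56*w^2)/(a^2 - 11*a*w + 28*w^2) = (-a + 8*w)/(-a + 4*w)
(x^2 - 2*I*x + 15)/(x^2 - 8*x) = (x^2 - 2*I*x + 15)/(x*(x - 8))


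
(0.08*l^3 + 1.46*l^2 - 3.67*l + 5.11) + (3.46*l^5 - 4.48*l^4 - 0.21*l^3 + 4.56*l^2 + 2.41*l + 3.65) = 3.46*l^5 - 4.48*l^4 - 0.13*l^3 + 6.02*l^2 - 1.26*l + 8.76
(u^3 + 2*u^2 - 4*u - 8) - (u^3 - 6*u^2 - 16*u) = 8*u^2 + 12*u - 8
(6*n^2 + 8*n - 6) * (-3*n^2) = -18*n^4 - 24*n^3 + 18*n^2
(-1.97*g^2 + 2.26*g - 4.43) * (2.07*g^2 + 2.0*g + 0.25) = -4.0779*g^4 + 0.7382*g^3 - 5.1426*g^2 - 8.295*g - 1.1075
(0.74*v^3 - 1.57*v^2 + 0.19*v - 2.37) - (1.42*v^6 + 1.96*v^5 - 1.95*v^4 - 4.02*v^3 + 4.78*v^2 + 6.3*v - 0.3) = -1.42*v^6 - 1.96*v^5 + 1.95*v^4 + 4.76*v^3 - 6.35*v^2 - 6.11*v - 2.07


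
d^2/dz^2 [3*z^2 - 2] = 6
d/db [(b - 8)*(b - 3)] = 2*b - 11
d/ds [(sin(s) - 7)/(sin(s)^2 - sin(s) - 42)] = -cos(s)/(sin(s) + 6)^2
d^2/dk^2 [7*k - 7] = 0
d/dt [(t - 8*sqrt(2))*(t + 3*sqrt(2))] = 2*t - 5*sqrt(2)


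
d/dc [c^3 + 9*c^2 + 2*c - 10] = 3*c^2 + 18*c + 2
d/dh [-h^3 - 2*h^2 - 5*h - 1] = -3*h^2 - 4*h - 5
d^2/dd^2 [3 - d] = 0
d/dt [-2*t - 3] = -2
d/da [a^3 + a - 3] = 3*a^2 + 1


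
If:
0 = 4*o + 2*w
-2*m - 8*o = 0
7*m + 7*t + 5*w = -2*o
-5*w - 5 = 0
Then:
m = -2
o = 1/2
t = 18/7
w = -1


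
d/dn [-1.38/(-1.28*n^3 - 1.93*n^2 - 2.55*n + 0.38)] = (-5.2992*n^2 - 5.3268*n - 3.519)/(1.28*n^3 + 1.93*n^2 + 2.55*n - 0.38)^2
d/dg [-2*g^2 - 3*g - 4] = -4*g - 3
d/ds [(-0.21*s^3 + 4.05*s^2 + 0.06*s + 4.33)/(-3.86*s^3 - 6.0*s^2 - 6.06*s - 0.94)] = (16.893*s^4 + 3.0084*s^3 + 26.5506*s^2 + 44.346*s + 26.1834)/(14.8996*s^6 + 46.32*s^5 + 82.7832*s^4 + 79.9768*s^3 + 48.0036*s^2 + 11.3928*s + 0.8836)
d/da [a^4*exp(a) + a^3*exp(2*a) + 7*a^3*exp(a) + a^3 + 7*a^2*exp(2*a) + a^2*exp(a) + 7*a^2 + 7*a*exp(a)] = a^4*exp(a) + 2*a^3*exp(2*a) + 11*a^3*exp(a) + 17*a^2*exp(2*a) + 22*a^2*exp(a) + 3*a^2 + 14*a*exp(2*a) + 9*a*exp(a) + 14*a + 7*exp(a)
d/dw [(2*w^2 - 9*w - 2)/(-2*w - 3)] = (-4*w^2 - 12*w + 23)/(4*w^2 + 12*w + 9)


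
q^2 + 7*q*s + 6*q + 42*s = (q + 6)*(q + 7*s)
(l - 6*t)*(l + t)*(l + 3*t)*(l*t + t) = l^4*t - 2*l^3*t^2 + l^3*t - 21*l^2*t^3 - 2*l^2*t^2 - 18*l*t^4 - 21*l*t^3 - 18*t^4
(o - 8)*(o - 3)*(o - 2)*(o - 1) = o^4 - 14*o^3 + 59*o^2 - 94*o + 48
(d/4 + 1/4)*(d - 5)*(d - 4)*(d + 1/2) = d^4/4 - 15*d^3/8 + 7*d^2/4 + 51*d/8 + 5/2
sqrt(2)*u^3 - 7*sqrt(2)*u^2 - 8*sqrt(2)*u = u*(u - 8)*(sqrt(2)*u + sqrt(2))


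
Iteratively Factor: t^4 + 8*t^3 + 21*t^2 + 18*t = (t)*(t^3 + 8*t^2 + 21*t + 18) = t*(t + 3)*(t^2 + 5*t + 6) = t*(t + 2)*(t + 3)*(t + 3)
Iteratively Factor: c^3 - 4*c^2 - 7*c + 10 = (c - 5)*(c^2 + c - 2) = (c - 5)*(c - 1)*(c + 2)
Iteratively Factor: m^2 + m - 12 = (m - 3)*(m + 4)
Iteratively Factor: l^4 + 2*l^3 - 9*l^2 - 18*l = (l + 2)*(l^3 - 9*l) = (l - 3)*(l + 2)*(l^2 + 3*l) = l*(l - 3)*(l + 2)*(l + 3)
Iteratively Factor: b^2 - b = (b - 1)*(b)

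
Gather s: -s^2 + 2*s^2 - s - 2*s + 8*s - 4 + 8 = s^2 + 5*s + 4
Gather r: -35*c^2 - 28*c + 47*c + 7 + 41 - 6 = -35*c^2 + 19*c + 42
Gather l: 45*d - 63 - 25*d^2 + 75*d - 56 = -25*d^2 + 120*d - 119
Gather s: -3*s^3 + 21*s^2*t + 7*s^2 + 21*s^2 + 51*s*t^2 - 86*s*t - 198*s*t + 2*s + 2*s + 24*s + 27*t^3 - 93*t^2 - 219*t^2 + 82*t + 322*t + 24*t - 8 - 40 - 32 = -3*s^3 + s^2*(21*t + 28) + s*(51*t^2 - 284*t + 28) + 27*t^3 - 312*t^2 + 428*t - 80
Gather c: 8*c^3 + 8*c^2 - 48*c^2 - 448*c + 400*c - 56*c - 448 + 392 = 8*c^3 - 40*c^2 - 104*c - 56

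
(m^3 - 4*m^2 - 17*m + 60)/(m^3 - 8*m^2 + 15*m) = (m + 4)/m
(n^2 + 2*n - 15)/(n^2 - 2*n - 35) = (n - 3)/(n - 7)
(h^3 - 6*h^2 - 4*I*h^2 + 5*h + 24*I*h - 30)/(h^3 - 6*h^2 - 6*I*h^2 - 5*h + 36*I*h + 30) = (h + I)/(h - I)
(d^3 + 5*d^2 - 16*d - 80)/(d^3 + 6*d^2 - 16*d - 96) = (d + 5)/(d + 6)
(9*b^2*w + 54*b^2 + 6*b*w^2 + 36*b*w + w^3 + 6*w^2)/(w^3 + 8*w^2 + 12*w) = (9*b^2 + 6*b*w + w^2)/(w*(w + 2))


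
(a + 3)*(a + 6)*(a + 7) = a^3 + 16*a^2 + 81*a + 126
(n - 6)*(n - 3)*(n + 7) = n^3 - 2*n^2 - 45*n + 126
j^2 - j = j*(j - 1)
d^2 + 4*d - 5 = (d - 1)*(d + 5)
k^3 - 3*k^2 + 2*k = k*(k - 2)*(k - 1)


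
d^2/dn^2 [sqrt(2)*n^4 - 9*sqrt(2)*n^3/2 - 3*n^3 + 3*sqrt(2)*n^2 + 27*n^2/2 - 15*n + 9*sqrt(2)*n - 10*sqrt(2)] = 12*sqrt(2)*n^2 - 27*sqrt(2)*n - 18*n + 6*sqrt(2) + 27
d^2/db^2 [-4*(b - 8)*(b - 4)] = -8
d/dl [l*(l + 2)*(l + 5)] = 3*l^2 + 14*l + 10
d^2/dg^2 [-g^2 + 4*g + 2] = -2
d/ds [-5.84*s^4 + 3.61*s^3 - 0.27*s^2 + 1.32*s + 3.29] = -23.36*s^3 + 10.83*s^2 - 0.54*s + 1.32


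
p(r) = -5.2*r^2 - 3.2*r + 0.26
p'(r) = -10.4*r - 3.2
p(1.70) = -20.21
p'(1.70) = -20.88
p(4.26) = -107.74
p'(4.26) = -47.50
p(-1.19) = -3.30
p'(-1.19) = 9.18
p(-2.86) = -33.12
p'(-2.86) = 26.54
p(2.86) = -51.43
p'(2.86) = -32.94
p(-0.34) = 0.75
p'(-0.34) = 0.34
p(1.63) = -18.77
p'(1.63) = -20.15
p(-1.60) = -7.93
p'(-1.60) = 13.44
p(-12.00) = -710.14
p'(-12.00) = 121.60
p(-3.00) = -36.94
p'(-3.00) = 28.00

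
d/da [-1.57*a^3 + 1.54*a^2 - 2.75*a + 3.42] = -4.71*a^2 + 3.08*a - 2.75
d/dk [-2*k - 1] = -2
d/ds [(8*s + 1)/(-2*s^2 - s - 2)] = (-16*s^2 - 8*s + (4*s + 1)*(8*s + 1) - 16)/(2*s^2 + s + 2)^2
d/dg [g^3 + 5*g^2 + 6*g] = 3*g^2 + 10*g + 6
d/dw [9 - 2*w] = -2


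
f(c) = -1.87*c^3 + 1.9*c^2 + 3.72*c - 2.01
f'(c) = -5.61*c^2 + 3.8*c + 3.72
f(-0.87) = -2.58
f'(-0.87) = -3.83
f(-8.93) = 1447.95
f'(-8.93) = -477.58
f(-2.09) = 15.59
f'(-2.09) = -28.73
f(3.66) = -54.63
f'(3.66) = -57.52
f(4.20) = -91.41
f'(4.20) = -79.28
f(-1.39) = 1.51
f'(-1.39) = -12.40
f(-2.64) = 35.82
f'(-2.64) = -45.41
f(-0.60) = -3.15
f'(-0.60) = -0.58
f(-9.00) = 1481.64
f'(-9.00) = -484.89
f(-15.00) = 6680.94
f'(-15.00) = -1315.53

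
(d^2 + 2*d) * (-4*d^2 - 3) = -4*d^4 - 8*d^3 - 3*d^2 - 6*d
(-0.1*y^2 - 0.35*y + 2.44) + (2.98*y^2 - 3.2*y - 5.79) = 2.88*y^2 - 3.55*y - 3.35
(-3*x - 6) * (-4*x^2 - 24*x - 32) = 12*x^3 + 96*x^2 + 240*x + 192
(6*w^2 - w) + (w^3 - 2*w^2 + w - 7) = w^3 + 4*w^2 - 7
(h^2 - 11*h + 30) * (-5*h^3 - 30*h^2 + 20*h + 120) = -5*h^5 + 25*h^4 + 200*h^3 - 1000*h^2 - 720*h + 3600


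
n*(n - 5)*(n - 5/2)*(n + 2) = n^4 - 11*n^3/2 - 5*n^2/2 + 25*n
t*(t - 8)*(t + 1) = t^3 - 7*t^2 - 8*t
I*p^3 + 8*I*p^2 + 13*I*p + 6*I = (p + 1)*(p + 6)*(I*p + I)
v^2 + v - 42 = (v - 6)*(v + 7)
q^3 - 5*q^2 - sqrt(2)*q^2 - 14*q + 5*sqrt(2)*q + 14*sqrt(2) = (q - 7)*(q + 2)*(q - sqrt(2))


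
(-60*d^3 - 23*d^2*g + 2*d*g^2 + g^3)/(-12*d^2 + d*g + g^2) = (15*d^2 + 2*d*g - g^2)/(3*d - g)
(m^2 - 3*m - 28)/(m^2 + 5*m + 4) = (m - 7)/(m + 1)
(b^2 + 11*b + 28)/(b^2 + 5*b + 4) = (b + 7)/(b + 1)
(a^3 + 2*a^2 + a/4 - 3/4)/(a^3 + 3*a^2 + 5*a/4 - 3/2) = (a + 1)/(a + 2)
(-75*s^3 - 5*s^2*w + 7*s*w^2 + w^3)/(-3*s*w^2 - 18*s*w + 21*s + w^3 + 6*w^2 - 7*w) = (25*s^2 + 10*s*w + w^2)/(w^2 + 6*w - 7)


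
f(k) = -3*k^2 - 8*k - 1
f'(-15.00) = 82.00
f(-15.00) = -556.00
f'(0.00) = -8.00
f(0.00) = -1.00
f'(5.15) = -38.90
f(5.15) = -121.77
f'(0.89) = -13.34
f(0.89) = -10.50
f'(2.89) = -25.34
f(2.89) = -49.18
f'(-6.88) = 33.28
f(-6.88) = -87.96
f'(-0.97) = -2.18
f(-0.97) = 3.94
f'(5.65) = -41.90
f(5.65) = -141.97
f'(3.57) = -29.42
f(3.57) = -67.79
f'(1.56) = -17.36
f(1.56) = -20.78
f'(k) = -6*k - 8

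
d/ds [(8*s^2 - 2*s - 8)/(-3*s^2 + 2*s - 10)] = 2*(5*s^2 - 104*s + 18)/(9*s^4 - 12*s^3 + 64*s^2 - 40*s + 100)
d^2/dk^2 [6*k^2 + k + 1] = 12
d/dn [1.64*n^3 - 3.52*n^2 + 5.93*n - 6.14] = 4.92*n^2 - 7.04*n + 5.93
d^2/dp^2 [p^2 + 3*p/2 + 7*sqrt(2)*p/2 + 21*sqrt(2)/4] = 2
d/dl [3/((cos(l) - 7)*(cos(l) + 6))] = 3*(-sin(l) + sin(2*l))/((cos(l) - 7)^2*(cos(l) + 6)^2)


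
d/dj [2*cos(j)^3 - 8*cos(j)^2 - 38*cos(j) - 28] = 2*(-3*cos(j)^2 + 8*cos(j) + 19)*sin(j)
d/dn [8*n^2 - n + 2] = 16*n - 1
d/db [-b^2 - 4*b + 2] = -2*b - 4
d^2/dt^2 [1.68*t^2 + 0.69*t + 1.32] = 3.36000000000000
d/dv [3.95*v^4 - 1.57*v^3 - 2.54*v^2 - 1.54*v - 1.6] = 15.8*v^3 - 4.71*v^2 - 5.08*v - 1.54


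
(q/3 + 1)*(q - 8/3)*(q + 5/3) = q^3/3 + 2*q^2/3 - 67*q/27 - 40/9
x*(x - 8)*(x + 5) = x^3 - 3*x^2 - 40*x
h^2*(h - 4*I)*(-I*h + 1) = -I*h^4 - 3*h^3 - 4*I*h^2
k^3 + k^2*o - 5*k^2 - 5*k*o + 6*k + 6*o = (k - 3)*(k - 2)*(k + o)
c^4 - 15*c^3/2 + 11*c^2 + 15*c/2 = c*(c - 5)*(c - 3)*(c + 1/2)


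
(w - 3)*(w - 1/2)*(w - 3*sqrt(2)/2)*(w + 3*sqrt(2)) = w^4 - 7*w^3/2 + 3*sqrt(2)*w^3/2 - 15*w^2/2 - 21*sqrt(2)*w^2/4 + 9*sqrt(2)*w/4 + 63*w/2 - 27/2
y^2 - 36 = (y - 6)*(y + 6)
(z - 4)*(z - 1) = z^2 - 5*z + 4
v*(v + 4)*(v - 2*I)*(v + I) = v^4 + 4*v^3 - I*v^3 + 2*v^2 - 4*I*v^2 + 8*v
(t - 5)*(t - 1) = t^2 - 6*t + 5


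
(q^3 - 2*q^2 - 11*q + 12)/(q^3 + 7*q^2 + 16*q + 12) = (q^2 - 5*q + 4)/(q^2 + 4*q + 4)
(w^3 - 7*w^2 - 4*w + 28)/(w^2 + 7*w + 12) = (w^3 - 7*w^2 - 4*w + 28)/(w^2 + 7*w + 12)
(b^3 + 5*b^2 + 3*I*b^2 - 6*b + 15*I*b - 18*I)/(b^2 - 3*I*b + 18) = (b^2 + 5*b - 6)/(b - 6*I)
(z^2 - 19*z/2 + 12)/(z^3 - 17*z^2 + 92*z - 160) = (z - 3/2)/(z^2 - 9*z + 20)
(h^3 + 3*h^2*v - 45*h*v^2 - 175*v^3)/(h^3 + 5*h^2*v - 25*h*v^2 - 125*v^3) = (-h + 7*v)/(-h + 5*v)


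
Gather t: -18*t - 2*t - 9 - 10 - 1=-20*t - 20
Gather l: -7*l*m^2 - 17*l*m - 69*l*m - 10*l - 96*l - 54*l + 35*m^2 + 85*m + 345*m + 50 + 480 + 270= l*(-7*m^2 - 86*m - 160) + 35*m^2 + 430*m + 800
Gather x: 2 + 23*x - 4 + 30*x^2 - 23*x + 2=30*x^2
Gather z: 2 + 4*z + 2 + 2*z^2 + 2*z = 2*z^2 + 6*z + 4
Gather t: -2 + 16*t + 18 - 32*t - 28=-16*t - 12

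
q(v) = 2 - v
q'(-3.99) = -1.00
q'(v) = -1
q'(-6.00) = -1.00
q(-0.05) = 2.05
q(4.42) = -2.42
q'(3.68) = -1.00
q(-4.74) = 6.74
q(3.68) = -1.68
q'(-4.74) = -1.00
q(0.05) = 1.95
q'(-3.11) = -1.00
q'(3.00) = -1.00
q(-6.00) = 8.00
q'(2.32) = -1.00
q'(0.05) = -1.00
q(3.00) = -1.00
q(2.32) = -0.32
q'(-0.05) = -1.00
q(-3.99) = 5.99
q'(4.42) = -1.00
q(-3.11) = 5.11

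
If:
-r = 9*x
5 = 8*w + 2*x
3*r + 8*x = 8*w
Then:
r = 45/17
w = 95/136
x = -5/17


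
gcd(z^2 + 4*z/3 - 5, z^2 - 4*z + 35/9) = z - 5/3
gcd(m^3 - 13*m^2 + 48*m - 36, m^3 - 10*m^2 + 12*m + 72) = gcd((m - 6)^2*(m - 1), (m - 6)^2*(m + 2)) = m^2 - 12*m + 36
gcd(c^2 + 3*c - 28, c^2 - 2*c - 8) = c - 4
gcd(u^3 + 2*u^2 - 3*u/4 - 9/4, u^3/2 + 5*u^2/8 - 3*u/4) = 1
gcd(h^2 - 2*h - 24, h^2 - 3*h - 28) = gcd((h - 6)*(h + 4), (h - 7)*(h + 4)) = h + 4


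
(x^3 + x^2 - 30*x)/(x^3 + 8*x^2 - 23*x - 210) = x/(x + 7)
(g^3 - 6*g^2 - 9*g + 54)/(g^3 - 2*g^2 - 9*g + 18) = (g - 6)/(g - 2)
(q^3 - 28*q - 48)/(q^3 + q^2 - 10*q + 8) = (q^2 - 4*q - 12)/(q^2 - 3*q + 2)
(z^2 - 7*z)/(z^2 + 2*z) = (z - 7)/(z + 2)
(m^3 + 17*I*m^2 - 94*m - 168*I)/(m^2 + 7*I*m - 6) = (m^2 + 11*I*m - 28)/(m + I)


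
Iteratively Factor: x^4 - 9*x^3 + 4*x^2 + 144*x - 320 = (x + 4)*(x^3 - 13*x^2 + 56*x - 80) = (x - 4)*(x + 4)*(x^2 - 9*x + 20) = (x - 4)^2*(x + 4)*(x - 5)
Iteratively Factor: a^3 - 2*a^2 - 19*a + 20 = (a - 1)*(a^2 - a - 20) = (a - 1)*(a + 4)*(a - 5)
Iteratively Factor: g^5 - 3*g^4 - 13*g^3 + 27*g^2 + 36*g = (g + 3)*(g^4 - 6*g^3 + 5*g^2 + 12*g) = g*(g + 3)*(g^3 - 6*g^2 + 5*g + 12) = g*(g - 4)*(g + 3)*(g^2 - 2*g - 3) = g*(g - 4)*(g + 1)*(g + 3)*(g - 3)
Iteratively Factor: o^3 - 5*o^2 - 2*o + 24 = (o + 2)*(o^2 - 7*o + 12) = (o - 3)*(o + 2)*(o - 4)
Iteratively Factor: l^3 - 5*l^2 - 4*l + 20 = (l - 2)*(l^2 - 3*l - 10) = (l - 5)*(l - 2)*(l + 2)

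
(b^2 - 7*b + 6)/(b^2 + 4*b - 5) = (b - 6)/(b + 5)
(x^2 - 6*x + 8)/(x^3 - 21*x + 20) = (x - 2)/(x^2 + 4*x - 5)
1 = 1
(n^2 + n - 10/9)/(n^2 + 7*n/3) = (9*n^2 + 9*n - 10)/(3*n*(3*n + 7))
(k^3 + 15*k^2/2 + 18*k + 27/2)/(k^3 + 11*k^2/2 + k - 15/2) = (k^2 + 6*k + 9)/(k^2 + 4*k - 5)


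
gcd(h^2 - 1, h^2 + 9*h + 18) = 1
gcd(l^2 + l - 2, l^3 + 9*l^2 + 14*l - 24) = l - 1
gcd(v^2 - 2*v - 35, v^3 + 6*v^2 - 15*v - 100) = v + 5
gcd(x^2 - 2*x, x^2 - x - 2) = x - 2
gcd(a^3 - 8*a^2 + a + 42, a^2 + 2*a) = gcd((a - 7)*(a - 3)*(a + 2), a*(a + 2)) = a + 2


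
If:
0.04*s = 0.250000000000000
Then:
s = 6.25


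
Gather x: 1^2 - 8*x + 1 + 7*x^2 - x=7*x^2 - 9*x + 2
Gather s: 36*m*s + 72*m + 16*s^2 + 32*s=72*m + 16*s^2 + s*(36*m + 32)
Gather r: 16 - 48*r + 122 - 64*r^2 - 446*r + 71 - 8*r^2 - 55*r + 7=-72*r^2 - 549*r + 216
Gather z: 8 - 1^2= 7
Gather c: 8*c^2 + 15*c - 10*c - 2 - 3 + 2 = 8*c^2 + 5*c - 3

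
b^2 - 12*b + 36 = (b - 6)^2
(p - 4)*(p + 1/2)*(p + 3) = p^3 - p^2/2 - 25*p/2 - 6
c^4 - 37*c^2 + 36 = (c - 6)*(c - 1)*(c + 1)*(c + 6)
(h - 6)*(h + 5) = h^2 - h - 30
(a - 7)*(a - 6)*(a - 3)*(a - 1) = a^4 - 17*a^3 + 97*a^2 - 207*a + 126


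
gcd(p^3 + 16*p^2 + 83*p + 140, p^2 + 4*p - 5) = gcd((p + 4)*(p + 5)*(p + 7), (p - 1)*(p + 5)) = p + 5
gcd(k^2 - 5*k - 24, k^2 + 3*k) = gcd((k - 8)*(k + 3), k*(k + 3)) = k + 3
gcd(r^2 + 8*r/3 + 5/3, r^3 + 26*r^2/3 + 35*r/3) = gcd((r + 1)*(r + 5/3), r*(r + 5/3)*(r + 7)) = r + 5/3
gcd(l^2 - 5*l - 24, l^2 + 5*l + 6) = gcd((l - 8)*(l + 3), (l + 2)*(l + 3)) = l + 3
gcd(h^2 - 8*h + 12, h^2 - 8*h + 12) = h^2 - 8*h + 12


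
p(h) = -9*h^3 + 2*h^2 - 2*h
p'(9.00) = -2153.00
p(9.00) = -6417.00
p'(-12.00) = -3938.00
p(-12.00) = 15864.00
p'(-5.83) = -943.02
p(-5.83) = 1863.04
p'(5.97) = -940.42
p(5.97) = -1855.64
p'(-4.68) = -612.08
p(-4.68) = 975.69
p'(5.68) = -850.36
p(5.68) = -1596.09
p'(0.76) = -14.56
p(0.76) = -4.32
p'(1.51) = -57.52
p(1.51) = -29.45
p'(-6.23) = -1074.87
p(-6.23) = 2266.33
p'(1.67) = -70.62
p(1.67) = -39.68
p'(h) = -27*h^2 + 4*h - 2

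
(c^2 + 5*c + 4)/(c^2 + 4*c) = (c + 1)/c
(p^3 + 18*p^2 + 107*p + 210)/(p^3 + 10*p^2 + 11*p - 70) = (p + 6)/(p - 2)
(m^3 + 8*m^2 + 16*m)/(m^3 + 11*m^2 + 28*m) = (m + 4)/(m + 7)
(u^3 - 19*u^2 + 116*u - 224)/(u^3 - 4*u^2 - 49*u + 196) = (u - 8)/(u + 7)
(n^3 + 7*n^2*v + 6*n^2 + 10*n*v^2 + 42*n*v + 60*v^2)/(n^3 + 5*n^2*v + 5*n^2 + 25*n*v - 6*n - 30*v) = (n + 2*v)/(n - 1)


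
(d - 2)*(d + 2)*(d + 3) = d^3 + 3*d^2 - 4*d - 12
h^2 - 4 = (h - 2)*(h + 2)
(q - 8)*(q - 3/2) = q^2 - 19*q/2 + 12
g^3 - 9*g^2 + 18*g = g*(g - 6)*(g - 3)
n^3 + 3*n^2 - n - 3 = (n - 1)*(n + 1)*(n + 3)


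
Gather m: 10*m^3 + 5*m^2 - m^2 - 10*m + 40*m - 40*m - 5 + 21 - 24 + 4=10*m^3 + 4*m^2 - 10*m - 4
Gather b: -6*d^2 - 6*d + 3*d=-6*d^2 - 3*d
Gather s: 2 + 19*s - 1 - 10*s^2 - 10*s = -10*s^2 + 9*s + 1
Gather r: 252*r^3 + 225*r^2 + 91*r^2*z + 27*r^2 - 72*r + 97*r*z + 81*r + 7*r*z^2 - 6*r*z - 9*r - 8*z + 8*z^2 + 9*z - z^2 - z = 252*r^3 + r^2*(91*z + 252) + r*(7*z^2 + 91*z) + 7*z^2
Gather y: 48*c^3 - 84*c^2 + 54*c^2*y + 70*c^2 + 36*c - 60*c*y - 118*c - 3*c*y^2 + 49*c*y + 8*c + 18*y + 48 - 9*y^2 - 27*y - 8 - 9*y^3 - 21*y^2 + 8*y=48*c^3 - 14*c^2 - 74*c - 9*y^3 + y^2*(-3*c - 30) + y*(54*c^2 - 11*c - 1) + 40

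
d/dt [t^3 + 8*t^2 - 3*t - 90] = 3*t^2 + 16*t - 3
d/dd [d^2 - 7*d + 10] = 2*d - 7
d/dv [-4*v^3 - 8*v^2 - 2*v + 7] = -12*v^2 - 16*v - 2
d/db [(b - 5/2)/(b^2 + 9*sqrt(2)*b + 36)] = (b^2 + 9*sqrt(2)*b - (2*b - 5)*(2*b + 9*sqrt(2))/2 + 36)/(b^2 + 9*sqrt(2)*b + 36)^2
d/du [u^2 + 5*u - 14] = 2*u + 5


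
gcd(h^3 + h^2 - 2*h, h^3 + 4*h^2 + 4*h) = h^2 + 2*h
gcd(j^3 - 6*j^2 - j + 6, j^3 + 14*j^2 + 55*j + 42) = j + 1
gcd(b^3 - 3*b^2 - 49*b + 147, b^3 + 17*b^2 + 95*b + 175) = b + 7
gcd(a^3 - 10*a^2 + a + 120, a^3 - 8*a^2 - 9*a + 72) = a^2 - 5*a - 24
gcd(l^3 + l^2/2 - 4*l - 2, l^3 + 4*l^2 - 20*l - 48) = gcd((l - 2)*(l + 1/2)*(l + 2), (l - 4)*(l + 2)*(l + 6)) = l + 2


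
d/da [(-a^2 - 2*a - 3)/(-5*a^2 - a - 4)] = (-9*a^2 - 22*a + 5)/(25*a^4 + 10*a^3 + 41*a^2 + 8*a + 16)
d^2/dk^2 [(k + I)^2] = 2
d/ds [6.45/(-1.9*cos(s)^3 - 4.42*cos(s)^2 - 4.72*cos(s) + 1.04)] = (36.765*sin(s)^2 - 57.018*cos(s) - 67.209)*sin(s)/(1.9*cos(s)^3 + 4.42*cos(s)^2 + 4.72*cos(s) - 1.04)^2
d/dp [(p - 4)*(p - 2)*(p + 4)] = 3*p^2 - 4*p - 16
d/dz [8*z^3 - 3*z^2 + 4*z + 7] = 24*z^2 - 6*z + 4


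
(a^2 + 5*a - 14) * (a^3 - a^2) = a^5 + 4*a^4 - 19*a^3 + 14*a^2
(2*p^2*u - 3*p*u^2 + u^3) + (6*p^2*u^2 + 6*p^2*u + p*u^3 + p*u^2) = 6*p^2*u^2 + 8*p^2*u + p*u^3 - 2*p*u^2 + u^3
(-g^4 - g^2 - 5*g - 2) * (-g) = g^5 + g^3 + 5*g^2 + 2*g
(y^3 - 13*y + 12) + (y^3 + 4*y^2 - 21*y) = 2*y^3 + 4*y^2 - 34*y + 12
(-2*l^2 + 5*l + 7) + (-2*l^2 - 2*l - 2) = -4*l^2 + 3*l + 5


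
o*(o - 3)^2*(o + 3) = o^4 - 3*o^3 - 9*o^2 + 27*o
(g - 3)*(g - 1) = g^2 - 4*g + 3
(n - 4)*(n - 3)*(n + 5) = n^3 - 2*n^2 - 23*n + 60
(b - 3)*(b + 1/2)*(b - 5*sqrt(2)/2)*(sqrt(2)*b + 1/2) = sqrt(2)*b^4 - 9*b^3/2 - 5*sqrt(2)*b^3/2 - 11*sqrt(2)*b^2/4 + 45*b^2/4 + 25*sqrt(2)*b/8 + 27*b/4 + 15*sqrt(2)/8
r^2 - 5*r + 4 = (r - 4)*(r - 1)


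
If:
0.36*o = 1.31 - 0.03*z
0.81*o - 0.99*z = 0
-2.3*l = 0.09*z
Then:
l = -0.11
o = 3.41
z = 2.79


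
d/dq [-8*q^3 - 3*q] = -24*q^2 - 3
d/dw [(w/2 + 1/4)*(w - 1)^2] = 3*w*(w - 1)/2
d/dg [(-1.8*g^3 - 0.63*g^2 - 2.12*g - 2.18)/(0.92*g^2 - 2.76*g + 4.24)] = (-1.656*g^4 + 9.936*g^3 - 19.2068*g^2 - 1.3312*g - 15.0056)/(0.8464*g^4 - 5.0784*g^3 + 15.4192*g^2 - 23.4048*g + 17.9776)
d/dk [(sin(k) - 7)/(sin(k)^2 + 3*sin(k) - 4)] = (14*sin(k) + cos(k)^2 + 16)*cos(k)/((sin(k) - 1)^2*(sin(k) + 4)^2)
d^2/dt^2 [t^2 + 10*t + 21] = 2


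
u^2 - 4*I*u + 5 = (u - 5*I)*(u + I)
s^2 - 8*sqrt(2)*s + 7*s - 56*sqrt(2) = (s + 7)*(s - 8*sqrt(2))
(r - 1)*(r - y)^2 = r^3 - 2*r^2*y - r^2 + r*y^2 + 2*r*y - y^2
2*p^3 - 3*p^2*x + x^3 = (-p + x)^2*(2*p + x)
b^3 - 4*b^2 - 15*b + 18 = (b - 6)*(b - 1)*(b + 3)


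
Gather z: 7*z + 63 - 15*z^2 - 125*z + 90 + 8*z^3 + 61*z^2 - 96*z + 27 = 8*z^3 + 46*z^2 - 214*z + 180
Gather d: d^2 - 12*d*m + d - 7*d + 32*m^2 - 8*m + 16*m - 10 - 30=d^2 + d*(-12*m - 6) + 32*m^2 + 8*m - 40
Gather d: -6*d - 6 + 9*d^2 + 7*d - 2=9*d^2 + d - 8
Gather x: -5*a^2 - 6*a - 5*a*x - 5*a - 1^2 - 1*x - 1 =-5*a^2 - 11*a + x*(-5*a - 1) - 2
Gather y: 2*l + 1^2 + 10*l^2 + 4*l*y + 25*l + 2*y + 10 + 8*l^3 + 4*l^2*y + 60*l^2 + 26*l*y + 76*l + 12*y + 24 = 8*l^3 + 70*l^2 + 103*l + y*(4*l^2 + 30*l + 14) + 35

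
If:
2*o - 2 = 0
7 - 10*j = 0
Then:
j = 7/10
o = 1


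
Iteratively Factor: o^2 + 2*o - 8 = (o + 4)*(o - 2)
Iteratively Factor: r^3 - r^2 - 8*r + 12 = (r - 2)*(r^2 + r - 6) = (r - 2)*(r + 3)*(r - 2)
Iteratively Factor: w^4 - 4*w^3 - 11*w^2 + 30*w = (w + 3)*(w^3 - 7*w^2 + 10*w) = (w - 5)*(w + 3)*(w^2 - 2*w) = (w - 5)*(w - 2)*(w + 3)*(w)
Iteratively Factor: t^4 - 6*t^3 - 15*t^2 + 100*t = (t - 5)*(t^3 - t^2 - 20*t) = (t - 5)^2*(t^2 + 4*t) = (t - 5)^2*(t + 4)*(t)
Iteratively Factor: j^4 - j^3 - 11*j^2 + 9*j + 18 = (j - 3)*(j^3 + 2*j^2 - 5*j - 6) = (j - 3)*(j + 3)*(j^2 - j - 2) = (j - 3)*(j + 1)*(j + 3)*(j - 2)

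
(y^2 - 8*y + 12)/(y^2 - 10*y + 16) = (y - 6)/(y - 8)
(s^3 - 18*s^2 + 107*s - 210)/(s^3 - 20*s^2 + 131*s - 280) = (s - 6)/(s - 8)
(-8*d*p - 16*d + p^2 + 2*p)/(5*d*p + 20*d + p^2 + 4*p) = (-8*d*p - 16*d + p^2 + 2*p)/(5*d*p + 20*d + p^2 + 4*p)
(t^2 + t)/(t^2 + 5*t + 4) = t/(t + 4)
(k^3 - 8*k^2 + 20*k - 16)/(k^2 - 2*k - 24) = (-k^3 + 8*k^2 - 20*k + 16)/(-k^2 + 2*k + 24)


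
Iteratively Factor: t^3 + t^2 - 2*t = (t + 2)*(t^2 - t) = (t - 1)*(t + 2)*(t)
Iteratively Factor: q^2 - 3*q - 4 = (q + 1)*(q - 4)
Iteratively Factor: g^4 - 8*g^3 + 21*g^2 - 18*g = (g - 3)*(g^3 - 5*g^2 + 6*g) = (g - 3)^2*(g^2 - 2*g) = (g - 3)^2*(g - 2)*(g)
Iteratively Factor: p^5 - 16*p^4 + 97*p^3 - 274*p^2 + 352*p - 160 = (p - 4)*(p^4 - 12*p^3 + 49*p^2 - 78*p + 40) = (p - 4)^2*(p^3 - 8*p^2 + 17*p - 10) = (p - 4)^2*(p - 2)*(p^2 - 6*p + 5) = (p - 5)*(p - 4)^2*(p - 2)*(p - 1)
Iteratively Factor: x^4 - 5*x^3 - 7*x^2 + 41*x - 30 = (x - 1)*(x^3 - 4*x^2 - 11*x + 30) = (x - 5)*(x - 1)*(x^2 + x - 6) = (x - 5)*(x - 1)*(x + 3)*(x - 2)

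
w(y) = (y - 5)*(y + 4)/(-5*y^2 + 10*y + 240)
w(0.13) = -0.08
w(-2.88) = -0.05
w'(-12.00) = -0.00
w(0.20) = -0.08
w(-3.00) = -0.05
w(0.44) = -0.08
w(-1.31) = -0.08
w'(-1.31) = -0.01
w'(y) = (y - 5)*(y + 4)*(10*y - 10)/(-5*y^2 + 10*y + 240)^2 + (y - 5)/(-5*y^2 + 10*y + 240) + (y + 4)/(-5*y^2 + 10*y + 240)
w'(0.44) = 0.00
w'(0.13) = -0.00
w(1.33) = -0.08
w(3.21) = -0.06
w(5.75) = 0.06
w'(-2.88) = -0.03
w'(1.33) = 0.01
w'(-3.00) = -0.03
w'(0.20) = 0.00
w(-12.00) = -0.23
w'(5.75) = 0.10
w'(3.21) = 0.02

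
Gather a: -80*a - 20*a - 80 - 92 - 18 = -100*a - 190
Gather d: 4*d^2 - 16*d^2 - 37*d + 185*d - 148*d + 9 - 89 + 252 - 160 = 12 - 12*d^2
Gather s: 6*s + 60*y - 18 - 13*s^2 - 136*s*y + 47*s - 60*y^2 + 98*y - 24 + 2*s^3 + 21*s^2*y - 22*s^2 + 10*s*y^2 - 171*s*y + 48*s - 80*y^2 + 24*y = 2*s^3 + s^2*(21*y - 35) + s*(10*y^2 - 307*y + 101) - 140*y^2 + 182*y - 42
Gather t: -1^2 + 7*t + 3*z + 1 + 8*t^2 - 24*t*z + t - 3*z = 8*t^2 + t*(8 - 24*z)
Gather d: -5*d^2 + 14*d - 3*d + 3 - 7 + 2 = -5*d^2 + 11*d - 2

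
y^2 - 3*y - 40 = (y - 8)*(y + 5)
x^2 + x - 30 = (x - 5)*(x + 6)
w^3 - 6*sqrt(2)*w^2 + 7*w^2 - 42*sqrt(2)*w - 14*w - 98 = (w + 7)*(w - 7*sqrt(2))*(w + sqrt(2))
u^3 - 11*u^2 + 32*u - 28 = (u - 7)*(u - 2)^2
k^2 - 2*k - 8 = (k - 4)*(k + 2)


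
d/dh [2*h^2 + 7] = 4*h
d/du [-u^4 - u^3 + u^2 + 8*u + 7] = -4*u^3 - 3*u^2 + 2*u + 8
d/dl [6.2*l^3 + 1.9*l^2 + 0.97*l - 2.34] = 18.6*l^2 + 3.8*l + 0.97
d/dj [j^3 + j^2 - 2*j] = 3*j^2 + 2*j - 2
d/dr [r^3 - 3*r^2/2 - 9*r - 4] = 3*r^2 - 3*r - 9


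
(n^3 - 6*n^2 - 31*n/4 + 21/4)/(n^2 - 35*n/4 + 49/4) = (4*n^2 + 4*n - 3)/(4*n - 7)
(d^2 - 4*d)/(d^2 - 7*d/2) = 2*(d - 4)/(2*d - 7)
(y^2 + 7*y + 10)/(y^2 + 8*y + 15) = (y + 2)/(y + 3)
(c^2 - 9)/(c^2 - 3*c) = (c + 3)/c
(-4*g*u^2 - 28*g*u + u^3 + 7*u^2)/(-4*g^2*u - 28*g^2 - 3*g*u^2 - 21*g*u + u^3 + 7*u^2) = u/(g + u)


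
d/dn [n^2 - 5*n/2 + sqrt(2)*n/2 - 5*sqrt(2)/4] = 2*n - 5/2 + sqrt(2)/2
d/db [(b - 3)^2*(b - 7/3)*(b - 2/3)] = 4*b^3 - 27*b^2 + 514*b/9 - 109/3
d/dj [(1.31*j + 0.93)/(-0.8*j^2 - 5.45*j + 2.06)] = (1.048*j^2 + 1.488*j + 7.7671)/(0.64*j^4 + 8.72*j^3 + 26.4065*j^2 - 22.454*j + 4.2436)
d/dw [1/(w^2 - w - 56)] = (1 - 2*w)/(-w^2 + w + 56)^2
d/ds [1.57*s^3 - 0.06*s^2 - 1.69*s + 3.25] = 4.71*s^2 - 0.12*s - 1.69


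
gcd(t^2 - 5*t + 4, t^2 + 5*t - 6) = t - 1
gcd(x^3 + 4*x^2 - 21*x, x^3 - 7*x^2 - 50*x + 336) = x + 7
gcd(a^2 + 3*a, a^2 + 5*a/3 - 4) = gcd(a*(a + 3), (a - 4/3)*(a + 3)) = a + 3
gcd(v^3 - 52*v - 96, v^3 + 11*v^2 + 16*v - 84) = v + 6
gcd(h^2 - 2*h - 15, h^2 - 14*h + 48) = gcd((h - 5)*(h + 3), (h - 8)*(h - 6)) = 1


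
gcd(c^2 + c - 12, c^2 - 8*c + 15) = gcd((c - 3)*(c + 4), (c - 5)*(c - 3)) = c - 3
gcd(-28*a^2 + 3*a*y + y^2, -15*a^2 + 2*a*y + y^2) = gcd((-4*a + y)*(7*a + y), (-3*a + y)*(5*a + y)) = 1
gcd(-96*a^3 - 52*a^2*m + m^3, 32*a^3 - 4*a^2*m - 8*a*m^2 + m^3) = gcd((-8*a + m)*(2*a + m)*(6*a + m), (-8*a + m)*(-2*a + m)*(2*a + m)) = 16*a^2 + 6*a*m - m^2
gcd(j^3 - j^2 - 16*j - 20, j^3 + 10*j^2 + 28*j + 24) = j^2 + 4*j + 4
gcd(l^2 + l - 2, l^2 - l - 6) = l + 2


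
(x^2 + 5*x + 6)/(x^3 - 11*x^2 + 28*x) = (x^2 + 5*x + 6)/(x*(x^2 - 11*x + 28))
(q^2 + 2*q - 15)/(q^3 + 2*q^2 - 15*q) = 1/q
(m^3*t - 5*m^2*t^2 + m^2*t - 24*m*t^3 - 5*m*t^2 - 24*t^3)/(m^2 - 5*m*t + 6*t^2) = t*(m^3 - 5*m^2*t + m^2 - 24*m*t^2 - 5*m*t - 24*t^2)/(m^2 - 5*m*t + 6*t^2)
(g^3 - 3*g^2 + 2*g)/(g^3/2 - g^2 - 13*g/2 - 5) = 2*g*(-g^2 + 3*g - 2)/(-g^3 + 2*g^2 + 13*g + 10)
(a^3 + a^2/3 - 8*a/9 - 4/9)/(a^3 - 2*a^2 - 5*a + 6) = (a^2 + 4*a/3 + 4/9)/(a^2 - a - 6)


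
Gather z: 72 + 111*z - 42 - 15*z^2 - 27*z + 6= -15*z^2 + 84*z + 36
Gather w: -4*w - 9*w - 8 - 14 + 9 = -13*w - 13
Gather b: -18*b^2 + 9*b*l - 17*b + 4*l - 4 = -18*b^2 + b*(9*l - 17) + 4*l - 4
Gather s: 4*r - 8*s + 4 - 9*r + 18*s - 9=-5*r + 10*s - 5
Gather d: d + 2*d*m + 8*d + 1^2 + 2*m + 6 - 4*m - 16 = d*(2*m + 9) - 2*m - 9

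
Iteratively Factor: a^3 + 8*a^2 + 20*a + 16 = (a + 2)*(a^2 + 6*a + 8) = (a + 2)^2*(a + 4)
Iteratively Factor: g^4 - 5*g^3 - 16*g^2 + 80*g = (g - 5)*(g^3 - 16*g) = g*(g - 5)*(g^2 - 16) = g*(g - 5)*(g - 4)*(g + 4)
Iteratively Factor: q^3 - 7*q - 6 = (q + 2)*(q^2 - 2*q - 3) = (q - 3)*(q + 2)*(q + 1)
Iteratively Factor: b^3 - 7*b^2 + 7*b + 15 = (b - 3)*(b^2 - 4*b - 5) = (b - 3)*(b + 1)*(b - 5)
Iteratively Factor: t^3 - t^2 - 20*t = (t + 4)*(t^2 - 5*t) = (t - 5)*(t + 4)*(t)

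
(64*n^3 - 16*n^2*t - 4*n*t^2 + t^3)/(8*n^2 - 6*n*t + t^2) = (-16*n^2 + t^2)/(-2*n + t)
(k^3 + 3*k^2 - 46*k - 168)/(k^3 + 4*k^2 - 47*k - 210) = (k + 4)/(k + 5)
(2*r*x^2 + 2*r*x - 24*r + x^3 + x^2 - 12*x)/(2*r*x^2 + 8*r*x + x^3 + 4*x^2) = (x - 3)/x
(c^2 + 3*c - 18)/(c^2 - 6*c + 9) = (c + 6)/(c - 3)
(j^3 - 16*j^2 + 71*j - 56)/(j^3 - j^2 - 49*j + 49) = (j - 8)/(j + 7)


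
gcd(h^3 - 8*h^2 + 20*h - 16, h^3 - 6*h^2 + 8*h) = h^2 - 6*h + 8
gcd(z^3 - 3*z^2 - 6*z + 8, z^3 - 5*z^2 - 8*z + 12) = z^2 + z - 2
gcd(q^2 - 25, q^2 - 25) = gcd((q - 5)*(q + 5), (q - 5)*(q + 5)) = q^2 - 25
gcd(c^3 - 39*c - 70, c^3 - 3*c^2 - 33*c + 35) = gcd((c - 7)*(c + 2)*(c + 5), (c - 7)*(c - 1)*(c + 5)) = c^2 - 2*c - 35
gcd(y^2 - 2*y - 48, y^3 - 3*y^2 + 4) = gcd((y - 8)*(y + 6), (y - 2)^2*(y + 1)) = 1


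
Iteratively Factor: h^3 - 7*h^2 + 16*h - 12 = (h - 2)*(h^2 - 5*h + 6) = (h - 3)*(h - 2)*(h - 2)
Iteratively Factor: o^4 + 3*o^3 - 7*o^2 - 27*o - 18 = (o + 2)*(o^3 + o^2 - 9*o - 9) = (o + 1)*(o + 2)*(o^2 - 9) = (o + 1)*(o + 2)*(o + 3)*(o - 3)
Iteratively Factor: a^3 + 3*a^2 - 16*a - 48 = (a + 4)*(a^2 - a - 12) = (a - 4)*(a + 4)*(a + 3)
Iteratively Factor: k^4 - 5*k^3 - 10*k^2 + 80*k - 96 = (k - 3)*(k^3 - 2*k^2 - 16*k + 32) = (k - 3)*(k + 4)*(k^2 - 6*k + 8) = (k - 4)*(k - 3)*(k + 4)*(k - 2)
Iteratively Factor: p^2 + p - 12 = (p + 4)*(p - 3)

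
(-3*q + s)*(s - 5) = -3*q*s + 15*q + s^2 - 5*s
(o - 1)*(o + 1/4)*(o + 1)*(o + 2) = o^4 + 9*o^3/4 - o^2/2 - 9*o/4 - 1/2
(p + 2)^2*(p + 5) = p^3 + 9*p^2 + 24*p + 20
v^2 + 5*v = v*(v + 5)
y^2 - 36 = (y - 6)*(y + 6)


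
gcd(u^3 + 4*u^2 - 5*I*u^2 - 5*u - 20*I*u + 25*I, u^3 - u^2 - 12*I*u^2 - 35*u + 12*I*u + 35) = u^2 + u*(-1 - 5*I) + 5*I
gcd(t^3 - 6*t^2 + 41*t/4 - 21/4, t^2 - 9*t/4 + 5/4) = t - 1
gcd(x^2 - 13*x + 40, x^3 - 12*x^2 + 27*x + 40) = x^2 - 13*x + 40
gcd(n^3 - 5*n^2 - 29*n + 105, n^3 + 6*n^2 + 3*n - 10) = n + 5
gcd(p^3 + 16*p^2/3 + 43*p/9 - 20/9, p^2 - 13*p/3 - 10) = p + 5/3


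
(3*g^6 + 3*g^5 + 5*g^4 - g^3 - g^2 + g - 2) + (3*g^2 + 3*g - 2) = 3*g^6 + 3*g^5 + 5*g^4 - g^3 + 2*g^2 + 4*g - 4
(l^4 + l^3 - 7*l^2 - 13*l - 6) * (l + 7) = l^5 + 8*l^4 - 62*l^2 - 97*l - 42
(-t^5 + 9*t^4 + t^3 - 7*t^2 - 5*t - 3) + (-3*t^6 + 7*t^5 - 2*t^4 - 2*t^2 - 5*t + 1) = -3*t^6 + 6*t^5 + 7*t^4 + t^3 - 9*t^2 - 10*t - 2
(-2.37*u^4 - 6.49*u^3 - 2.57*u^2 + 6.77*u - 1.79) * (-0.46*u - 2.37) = 1.0902*u^5 + 8.6023*u^4 + 16.5635*u^3 + 2.9767*u^2 - 15.2215*u + 4.2423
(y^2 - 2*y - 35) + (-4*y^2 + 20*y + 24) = -3*y^2 + 18*y - 11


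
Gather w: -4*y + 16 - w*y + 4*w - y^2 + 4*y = w*(4 - y) - y^2 + 16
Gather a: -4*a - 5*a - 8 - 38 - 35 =-9*a - 81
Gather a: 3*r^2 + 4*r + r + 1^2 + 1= 3*r^2 + 5*r + 2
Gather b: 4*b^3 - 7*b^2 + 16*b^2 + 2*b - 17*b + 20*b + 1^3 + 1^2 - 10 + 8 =4*b^3 + 9*b^2 + 5*b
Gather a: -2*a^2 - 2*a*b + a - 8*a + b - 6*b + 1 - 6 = -2*a^2 + a*(-2*b - 7) - 5*b - 5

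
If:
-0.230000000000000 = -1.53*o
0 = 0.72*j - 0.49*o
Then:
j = 0.10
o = 0.15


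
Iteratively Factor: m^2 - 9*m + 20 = (m - 5)*(m - 4)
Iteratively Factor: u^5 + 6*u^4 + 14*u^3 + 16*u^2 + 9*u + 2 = (u + 1)*(u^4 + 5*u^3 + 9*u^2 + 7*u + 2) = (u + 1)^2*(u^3 + 4*u^2 + 5*u + 2) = (u + 1)^2*(u + 2)*(u^2 + 2*u + 1) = (u + 1)^3*(u + 2)*(u + 1)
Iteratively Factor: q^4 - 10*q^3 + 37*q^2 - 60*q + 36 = (q - 3)*(q^3 - 7*q^2 + 16*q - 12) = (q - 3)^2*(q^2 - 4*q + 4) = (q - 3)^2*(q - 2)*(q - 2)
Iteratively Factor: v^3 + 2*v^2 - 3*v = (v - 1)*(v^2 + 3*v) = v*(v - 1)*(v + 3)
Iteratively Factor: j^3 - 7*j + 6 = (j + 3)*(j^2 - 3*j + 2) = (j - 1)*(j + 3)*(j - 2)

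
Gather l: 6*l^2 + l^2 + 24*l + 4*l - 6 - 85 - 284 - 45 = 7*l^2 + 28*l - 420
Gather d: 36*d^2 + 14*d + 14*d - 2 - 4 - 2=36*d^2 + 28*d - 8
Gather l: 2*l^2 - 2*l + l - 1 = 2*l^2 - l - 1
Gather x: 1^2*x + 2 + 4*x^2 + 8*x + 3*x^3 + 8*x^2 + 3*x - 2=3*x^3 + 12*x^2 + 12*x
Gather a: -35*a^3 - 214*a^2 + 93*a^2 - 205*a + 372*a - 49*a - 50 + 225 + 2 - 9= -35*a^3 - 121*a^2 + 118*a + 168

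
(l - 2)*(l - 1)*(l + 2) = l^3 - l^2 - 4*l + 4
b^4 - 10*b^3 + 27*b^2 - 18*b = b*(b - 6)*(b - 3)*(b - 1)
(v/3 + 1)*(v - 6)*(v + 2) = v^3/3 - v^2/3 - 8*v - 12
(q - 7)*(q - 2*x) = q^2 - 2*q*x - 7*q + 14*x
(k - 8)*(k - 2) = k^2 - 10*k + 16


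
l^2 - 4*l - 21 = (l - 7)*(l + 3)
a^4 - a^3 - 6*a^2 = a^2*(a - 3)*(a + 2)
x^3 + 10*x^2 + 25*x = x*(x + 5)^2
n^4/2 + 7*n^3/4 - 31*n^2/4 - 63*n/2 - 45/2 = (n/2 + 1/2)*(n + 5/2)*(n - 3*sqrt(2))*(n + 3*sqrt(2))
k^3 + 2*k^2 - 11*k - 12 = (k - 3)*(k + 1)*(k + 4)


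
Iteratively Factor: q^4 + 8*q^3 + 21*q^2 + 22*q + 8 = (q + 1)*(q^3 + 7*q^2 + 14*q + 8) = (q + 1)*(q + 4)*(q^2 + 3*q + 2) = (q + 1)^2*(q + 4)*(q + 2)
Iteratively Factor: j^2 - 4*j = (j - 4)*(j)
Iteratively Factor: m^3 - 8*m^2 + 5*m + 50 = (m - 5)*(m^2 - 3*m - 10) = (m - 5)^2*(m + 2)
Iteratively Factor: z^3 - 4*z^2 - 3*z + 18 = (z - 3)*(z^2 - z - 6) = (z - 3)^2*(z + 2)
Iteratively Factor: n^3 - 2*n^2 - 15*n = (n - 5)*(n^2 + 3*n) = n*(n - 5)*(n + 3)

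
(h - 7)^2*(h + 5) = h^3 - 9*h^2 - 21*h + 245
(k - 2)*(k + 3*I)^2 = k^3 - 2*k^2 + 6*I*k^2 - 9*k - 12*I*k + 18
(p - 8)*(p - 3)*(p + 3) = p^3 - 8*p^2 - 9*p + 72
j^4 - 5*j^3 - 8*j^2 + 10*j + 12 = (j - 6)*(j + 1)*(j - sqrt(2))*(j + sqrt(2))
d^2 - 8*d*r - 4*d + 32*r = (d - 4)*(d - 8*r)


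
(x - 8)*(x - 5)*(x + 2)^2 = x^4 - 9*x^3 - 8*x^2 + 108*x + 160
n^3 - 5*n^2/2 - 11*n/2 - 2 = (n - 4)*(n + 1/2)*(n + 1)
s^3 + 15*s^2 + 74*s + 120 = (s + 4)*(s + 5)*(s + 6)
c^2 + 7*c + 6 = (c + 1)*(c + 6)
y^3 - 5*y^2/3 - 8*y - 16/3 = (y - 4)*(y + 1)*(y + 4/3)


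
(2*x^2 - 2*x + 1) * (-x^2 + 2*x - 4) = -2*x^4 + 6*x^3 - 13*x^2 + 10*x - 4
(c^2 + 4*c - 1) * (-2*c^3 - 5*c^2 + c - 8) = -2*c^5 - 13*c^4 - 17*c^3 + c^2 - 33*c + 8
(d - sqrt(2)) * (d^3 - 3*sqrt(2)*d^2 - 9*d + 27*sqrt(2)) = d^4 - 4*sqrt(2)*d^3 - 3*d^2 + 36*sqrt(2)*d - 54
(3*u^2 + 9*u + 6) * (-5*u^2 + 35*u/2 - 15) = -15*u^4 + 15*u^3/2 + 165*u^2/2 - 30*u - 90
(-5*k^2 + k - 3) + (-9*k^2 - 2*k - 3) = -14*k^2 - k - 6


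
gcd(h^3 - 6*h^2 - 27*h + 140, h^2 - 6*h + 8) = h - 4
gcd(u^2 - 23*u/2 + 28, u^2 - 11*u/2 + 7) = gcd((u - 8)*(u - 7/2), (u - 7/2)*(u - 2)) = u - 7/2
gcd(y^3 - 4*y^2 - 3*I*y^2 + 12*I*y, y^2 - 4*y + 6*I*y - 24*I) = y - 4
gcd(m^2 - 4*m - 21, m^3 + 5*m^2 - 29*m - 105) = m + 3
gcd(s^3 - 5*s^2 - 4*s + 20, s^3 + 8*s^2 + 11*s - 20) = 1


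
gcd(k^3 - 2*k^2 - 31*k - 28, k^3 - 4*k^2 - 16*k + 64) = k + 4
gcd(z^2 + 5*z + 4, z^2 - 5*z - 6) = z + 1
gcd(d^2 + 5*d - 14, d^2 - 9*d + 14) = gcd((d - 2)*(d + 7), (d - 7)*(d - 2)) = d - 2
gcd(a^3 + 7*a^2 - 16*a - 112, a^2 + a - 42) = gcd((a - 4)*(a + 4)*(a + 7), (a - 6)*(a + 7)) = a + 7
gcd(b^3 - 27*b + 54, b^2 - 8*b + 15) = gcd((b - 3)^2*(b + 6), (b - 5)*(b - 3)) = b - 3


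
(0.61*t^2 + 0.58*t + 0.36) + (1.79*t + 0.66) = 0.61*t^2 + 2.37*t + 1.02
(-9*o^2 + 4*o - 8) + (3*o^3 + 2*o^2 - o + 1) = 3*o^3 - 7*o^2 + 3*o - 7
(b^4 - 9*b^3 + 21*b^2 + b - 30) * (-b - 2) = -b^5 + 7*b^4 - 3*b^3 - 43*b^2 + 28*b + 60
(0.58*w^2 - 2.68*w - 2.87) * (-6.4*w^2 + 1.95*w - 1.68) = -3.712*w^4 + 18.283*w^3 + 12.1676*w^2 - 1.0941*w + 4.8216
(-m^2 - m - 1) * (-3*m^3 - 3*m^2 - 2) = 3*m^5 + 6*m^4 + 6*m^3 + 5*m^2 + 2*m + 2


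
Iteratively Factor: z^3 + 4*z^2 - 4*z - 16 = (z + 2)*(z^2 + 2*z - 8) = (z + 2)*(z + 4)*(z - 2)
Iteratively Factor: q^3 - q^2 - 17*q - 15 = (q + 3)*(q^2 - 4*q - 5) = (q - 5)*(q + 3)*(q + 1)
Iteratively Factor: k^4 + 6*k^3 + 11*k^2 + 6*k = (k + 1)*(k^3 + 5*k^2 + 6*k) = k*(k + 1)*(k^2 + 5*k + 6) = k*(k + 1)*(k + 2)*(k + 3)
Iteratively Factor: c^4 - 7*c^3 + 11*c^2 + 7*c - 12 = (c - 1)*(c^3 - 6*c^2 + 5*c + 12) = (c - 1)*(c + 1)*(c^2 - 7*c + 12) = (c - 3)*(c - 1)*(c + 1)*(c - 4)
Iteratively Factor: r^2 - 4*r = (r - 4)*(r)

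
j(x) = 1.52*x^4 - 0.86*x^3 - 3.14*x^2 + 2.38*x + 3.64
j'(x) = 6.08*x^3 - 2.58*x^2 - 6.28*x + 2.38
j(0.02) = 3.69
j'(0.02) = 2.25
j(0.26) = 4.04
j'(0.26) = 0.68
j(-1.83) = 11.09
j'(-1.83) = -32.03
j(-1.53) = 4.06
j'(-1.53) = -15.83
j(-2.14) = 24.47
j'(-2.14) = -55.58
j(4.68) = 587.02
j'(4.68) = 539.70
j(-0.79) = 0.82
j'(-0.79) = 2.73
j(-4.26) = 503.59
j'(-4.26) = -487.73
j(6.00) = 1689.04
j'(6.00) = 1185.10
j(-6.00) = 2032.00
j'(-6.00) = -1366.10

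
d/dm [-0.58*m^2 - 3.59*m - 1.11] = -1.16*m - 3.59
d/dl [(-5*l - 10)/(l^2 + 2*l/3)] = 15*(3*l^2 + 12*l + 4)/(l^2*(9*l^2 + 12*l + 4))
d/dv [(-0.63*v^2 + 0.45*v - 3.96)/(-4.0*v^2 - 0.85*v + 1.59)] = (2.3355*v^2 - 33.6834*v - 2.6505)/(16.0*v^4 + 6.8*v^3 - 11.9975*v^2 - 2.703*v + 2.5281)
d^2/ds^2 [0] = 0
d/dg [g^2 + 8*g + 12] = 2*g + 8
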